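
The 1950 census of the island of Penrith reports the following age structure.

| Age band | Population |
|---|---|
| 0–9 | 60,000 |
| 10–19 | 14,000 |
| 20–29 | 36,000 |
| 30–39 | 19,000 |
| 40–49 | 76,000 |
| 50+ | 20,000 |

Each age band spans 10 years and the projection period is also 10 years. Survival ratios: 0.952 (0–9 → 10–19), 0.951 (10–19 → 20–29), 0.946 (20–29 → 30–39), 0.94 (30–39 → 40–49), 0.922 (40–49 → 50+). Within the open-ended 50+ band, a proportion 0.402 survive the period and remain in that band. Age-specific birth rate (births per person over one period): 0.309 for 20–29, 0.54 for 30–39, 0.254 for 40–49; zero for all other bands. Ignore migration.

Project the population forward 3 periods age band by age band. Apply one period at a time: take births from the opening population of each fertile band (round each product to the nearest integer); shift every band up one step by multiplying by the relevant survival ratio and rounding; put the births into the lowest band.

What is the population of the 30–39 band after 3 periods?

51388

Call the groups 1 to 6, youngest first.
[period 1]
Births: 36000 * 0.309 = 11124 ; 19000 * 0.54 = 10260 ; 76000 * 0.254 = 19304 → total 40688
Group 2: 60000 * 0.952 = 57120
Group 3: 14000 * 0.951 = 13314
Group 4: 36000 * 0.946 = 34056
Group 5: 19000 * 0.94 = 17860
Group 6: 76000 * 0.922 + 20000 * 0.402 = 70072 + 8040 = 78112
→ [40688, 57120, 13314, 34056, 17860, 78112]
[period 2]
Births: 13314 * 0.309 = 4114 ; 34056 * 0.54 = 18390 ; 17860 * 0.254 = 4536 → total 27040
Group 2: 40688 * 0.952 = 38735
Group 3: 57120 * 0.951 = 54321
Group 4: 13314 * 0.946 = 12595
Group 5: 34056 * 0.94 = 32013
Group 6: 17860 * 0.922 + 78112 * 0.402 = 16467 + 31401 = 47868
→ [27040, 38735, 54321, 12595, 32013, 47868]
[period 3]
Births: 54321 * 0.309 = 16785 ; 12595 * 0.54 = 6801 ; 32013 * 0.254 = 8131 → total 31717
Group 2: 27040 * 0.952 = 25742
Group 3: 38735 * 0.951 = 36837
Group 4: 54321 * 0.946 = 51388
Group 5: 12595 * 0.94 = 11839
Group 6: 32013 * 0.922 + 47868 * 0.402 = 29516 + 19243 = 48759
→ [31717, 25742, 36837, 51388, 11839, 48759]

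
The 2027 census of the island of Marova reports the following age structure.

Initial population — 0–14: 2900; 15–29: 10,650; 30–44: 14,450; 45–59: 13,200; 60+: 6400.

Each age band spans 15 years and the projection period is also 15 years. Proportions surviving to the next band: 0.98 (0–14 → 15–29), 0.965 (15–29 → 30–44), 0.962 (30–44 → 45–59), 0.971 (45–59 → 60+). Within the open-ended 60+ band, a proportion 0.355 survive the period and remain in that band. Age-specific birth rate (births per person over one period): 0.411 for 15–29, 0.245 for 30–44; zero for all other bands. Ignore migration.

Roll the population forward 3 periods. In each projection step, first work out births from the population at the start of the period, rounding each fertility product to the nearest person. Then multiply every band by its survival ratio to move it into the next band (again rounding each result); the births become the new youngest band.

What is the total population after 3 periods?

33892

After projecting period 1:
Births: 10650 * 0.411 = 4377 ; 14450 * 0.245 = 3540 — total 7917
15–29: 2900 * 0.98 = 2842
30–44: 10650 * 0.965 = 10277
45–59: 14450 * 0.962 = 13901
60+: 13200 * 0.971 + 6400 * 0.355 = 12817 + 2272 = 15089
Population now: 0–14=7917, 15–29=2842, 30–44=10277, 45–59=13901, 60+=15089
After projecting period 2:
Births: 2842 * 0.411 = 1168 ; 10277 * 0.245 = 2518 — total 3686
15–29: 7917 * 0.98 = 7759
30–44: 2842 * 0.965 = 2743
45–59: 10277 * 0.962 = 9886
60+: 13901 * 0.971 + 15089 * 0.355 = 13498 + 5357 = 18855
Population now: 0–14=3686, 15–29=7759, 30–44=2743, 45–59=9886, 60+=18855
After projecting period 3:
Births: 7759 * 0.411 = 3189 ; 2743 * 0.245 = 672 — total 3861
15–29: 3686 * 0.98 = 3612
30–44: 7759 * 0.965 = 7487
45–59: 2743 * 0.962 = 2639
60+: 9886 * 0.971 + 18855 * 0.355 = 9599 + 6694 = 16293
Population now: 0–14=3861, 15–29=3612, 30–44=7487, 45–59=2639, 60+=16293
Total after period 3: 3861 + 3612 + 7487 + 2639 + 16293 = 33892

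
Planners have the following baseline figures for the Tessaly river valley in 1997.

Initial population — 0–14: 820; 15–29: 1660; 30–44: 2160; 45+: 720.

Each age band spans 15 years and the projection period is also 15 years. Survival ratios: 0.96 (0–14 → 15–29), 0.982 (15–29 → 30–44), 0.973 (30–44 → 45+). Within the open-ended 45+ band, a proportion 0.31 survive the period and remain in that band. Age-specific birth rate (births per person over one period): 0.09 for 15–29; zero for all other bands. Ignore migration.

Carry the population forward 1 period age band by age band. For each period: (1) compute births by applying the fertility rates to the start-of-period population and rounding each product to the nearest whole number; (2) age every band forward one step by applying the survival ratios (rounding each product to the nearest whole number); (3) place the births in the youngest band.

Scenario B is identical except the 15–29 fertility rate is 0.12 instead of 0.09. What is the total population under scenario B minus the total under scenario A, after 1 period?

Numbering the bands 1..4 from youngest to oldest:
— Period 1 —
Births: 1660 × 0.09 = 149
Band 2: 820 × 0.96 = 787
Band 3: 1660 × 0.982 = 1630
Band 4: 2160 × 0.973 + 720 × 0.31 = 2102 + 223 = 2325
End of period: [149, 787, 1630, 2325]
Scenario A total after 1 period: 4891
Scenario B projection —
— Period 1 —
Births: 1660 × 0.12 = 199
Band 2: 820 × 0.96 = 787
Band 3: 1660 × 0.982 = 1630
Band 4: 2160 × 0.973 + 720 × 0.31 = 2102 + 223 = 2325
End of period: [199, 787, 1630, 2325]
Scenario B total after 1 period: 4941
Difference B − A = 4941 − 4891 = 50

50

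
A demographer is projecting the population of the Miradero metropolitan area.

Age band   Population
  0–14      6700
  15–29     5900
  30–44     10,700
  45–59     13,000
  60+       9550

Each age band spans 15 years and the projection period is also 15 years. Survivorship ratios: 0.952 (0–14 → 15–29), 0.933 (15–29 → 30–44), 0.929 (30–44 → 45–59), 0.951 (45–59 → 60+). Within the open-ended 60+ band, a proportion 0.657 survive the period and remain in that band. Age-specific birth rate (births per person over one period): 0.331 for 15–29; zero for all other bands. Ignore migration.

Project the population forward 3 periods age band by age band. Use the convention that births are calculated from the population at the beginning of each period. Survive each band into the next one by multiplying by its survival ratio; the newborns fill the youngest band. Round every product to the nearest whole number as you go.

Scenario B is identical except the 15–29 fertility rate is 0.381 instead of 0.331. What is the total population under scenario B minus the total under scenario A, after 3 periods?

766

Period 1:
Births: 5900 × 0.331 = 1953
15–29: 6700 × 0.952 = 6378
30–44: 5900 × 0.933 = 5505
45–59: 10700 × 0.929 = 9940
60+: 13000 × 0.951 + 9550 × 0.657 = 12363 + 6274 = 18637
Giving 1953 / 6378 / 5505 / 9940 / 18637.
Period 2:
Births: 6378 × 0.331 = 2111
15–29: 1953 × 0.952 = 1859
30–44: 6378 × 0.933 = 5951
45–59: 5505 × 0.929 = 5114
60+: 9940 × 0.951 + 18637 × 0.657 = 9453 + 12245 = 21698
Giving 2111 / 1859 / 5951 / 5114 / 21698.
Period 3:
Births: 1859 × 0.331 = 615
15–29: 2111 × 0.952 = 2010
30–44: 1859 × 0.933 = 1734
45–59: 5951 × 0.929 = 5528
60+: 5114 × 0.951 + 21698 × 0.657 = 4863 + 14256 = 19119
Giving 615 / 2010 / 1734 / 5528 / 19119.
Scenario A total after 3 periods: 29006
Scenario B projection —
Period 1:
Births: 5900 × 0.381 = 2248
15–29: 6700 × 0.952 = 6378
30–44: 5900 × 0.933 = 5505
45–59: 10700 × 0.929 = 9940
60+: 13000 × 0.951 + 9550 × 0.657 = 12363 + 6274 = 18637
Giving 2248 / 6378 / 5505 / 9940 / 18637.
Period 2:
Births: 6378 × 0.381 = 2430
15–29: 2248 × 0.952 = 2140
30–44: 6378 × 0.933 = 5951
45–59: 5505 × 0.929 = 5114
60+: 9940 × 0.951 + 18637 × 0.657 = 9453 + 12245 = 21698
Giving 2430 / 2140 / 5951 / 5114 / 21698.
Period 3:
Births: 2140 × 0.381 = 815
15–29: 2430 × 0.952 = 2313
30–44: 2140 × 0.933 = 1997
45–59: 5951 × 0.929 = 5528
60+: 5114 × 0.951 + 21698 × 0.657 = 4863 + 14256 = 19119
Giving 815 / 2313 / 1997 / 5528 / 19119.
Scenario B total after 3 periods: 29772
Difference B − A = 29772 − 29006 = 766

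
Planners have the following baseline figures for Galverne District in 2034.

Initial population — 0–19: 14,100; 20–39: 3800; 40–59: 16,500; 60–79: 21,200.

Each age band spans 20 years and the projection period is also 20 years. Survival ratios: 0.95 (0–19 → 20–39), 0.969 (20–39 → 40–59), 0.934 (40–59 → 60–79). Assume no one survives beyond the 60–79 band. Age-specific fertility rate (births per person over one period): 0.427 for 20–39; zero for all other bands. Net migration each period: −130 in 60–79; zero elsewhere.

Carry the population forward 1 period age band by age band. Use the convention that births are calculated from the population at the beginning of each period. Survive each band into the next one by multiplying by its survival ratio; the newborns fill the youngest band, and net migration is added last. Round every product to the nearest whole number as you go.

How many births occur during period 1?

1623

— Period 1 —
Births: 3800 * 0.427 = 1623
20–39: 14100 * 0.95 = 13395
40–59: 3800 * 0.969 = 3682
60–79: 16500 * 0.934 = 15411
Net migration: 60–79 − 130 → 15281
→ [1623, 13395, 3682, 15281]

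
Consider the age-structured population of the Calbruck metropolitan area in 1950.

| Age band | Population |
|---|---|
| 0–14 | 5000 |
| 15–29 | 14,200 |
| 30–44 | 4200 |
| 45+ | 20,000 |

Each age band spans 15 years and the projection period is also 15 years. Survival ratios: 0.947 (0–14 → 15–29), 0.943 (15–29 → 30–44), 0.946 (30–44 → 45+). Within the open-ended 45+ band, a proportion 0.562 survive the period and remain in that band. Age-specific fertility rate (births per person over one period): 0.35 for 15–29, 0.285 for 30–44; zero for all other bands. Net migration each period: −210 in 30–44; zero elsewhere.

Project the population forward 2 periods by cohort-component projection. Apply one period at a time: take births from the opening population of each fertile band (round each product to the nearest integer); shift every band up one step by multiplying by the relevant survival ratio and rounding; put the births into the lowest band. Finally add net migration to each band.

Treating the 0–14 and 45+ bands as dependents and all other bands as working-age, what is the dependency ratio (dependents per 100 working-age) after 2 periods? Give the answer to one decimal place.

[period 1]
Births: 14200 * 0.35 = 4970, 4200 * 0.285 = 1197 → total 6167
15–29: 5000 * 0.947 = 4735
30–44: 14200 * 0.943 = 13391
45+: 4200 * 0.946 + 20000 * 0.562 = 3973 + 11240 = 15213
Net migration: 30–44 − 210 → 13181
Population now: 0–14=6167, 15–29=4735, 30–44=13181, 45+=15213
[period 2]
Births: 4735 * 0.35 = 1657, 13181 * 0.285 = 3757 → total 5414
15–29: 6167 * 0.947 = 5840
30–44: 4735 * 0.943 = 4465
45+: 13181 * 0.946 + 15213 * 0.562 = 12469 + 8550 = 21019
Net migration: 30–44 − 210 → 4255
Population now: 0–14=5414, 15–29=5840, 30–44=4255, 45+=21019
Dependents (band 0–14 + band 45+) = 5414 + 21019 = 26433; working-age = 10095; ratio = 26433/10095 × 100 = 261.8

261.8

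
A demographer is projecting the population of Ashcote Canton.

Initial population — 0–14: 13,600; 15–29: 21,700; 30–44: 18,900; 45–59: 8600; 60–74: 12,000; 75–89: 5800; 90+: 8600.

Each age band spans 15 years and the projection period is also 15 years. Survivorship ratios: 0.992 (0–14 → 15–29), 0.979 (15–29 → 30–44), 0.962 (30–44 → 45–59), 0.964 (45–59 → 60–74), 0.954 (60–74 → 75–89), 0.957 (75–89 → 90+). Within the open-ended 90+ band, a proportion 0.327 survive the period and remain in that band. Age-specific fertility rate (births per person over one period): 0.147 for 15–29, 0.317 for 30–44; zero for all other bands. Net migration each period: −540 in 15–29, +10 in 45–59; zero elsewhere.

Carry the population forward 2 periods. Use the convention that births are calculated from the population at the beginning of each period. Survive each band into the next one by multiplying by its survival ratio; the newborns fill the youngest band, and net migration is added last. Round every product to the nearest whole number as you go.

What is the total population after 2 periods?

Numbering the bands 1..7 from youngest to oldest:
After projecting period 1:
Births: 21700 × 0.147 = 3190, 18900 × 0.317 = 5991 ⇒ total 9181
Band 2: 13600 × 0.992 = 13491
Band 3: 21700 × 0.979 = 21244
Band 4: 18900 × 0.962 = 18182
Band 5: 8600 × 0.964 = 8290
Band 6: 12000 × 0.954 = 11448
Band 7: 5800 × 0.957 + 8600 × 0.327 = 5551 + 2812 = 8363
Net migration: Band 2 − 540 → 12951; Band 4 + 10 → 18192
Giving 9181 / 12951 / 21244 / 18192 / 8290 / 11448 / 8363.
After projecting period 2:
Births: 12951 × 0.147 = 1904, 21244 × 0.317 = 6734 ⇒ total 8638
Band 2: 9181 × 0.992 = 9108
Band 3: 12951 × 0.979 = 12679
Band 4: 21244 × 0.962 = 20437
Band 5: 18192 × 0.964 = 17537
Band 6: 8290 × 0.954 = 7909
Band 7: 11448 × 0.957 + 8363 × 0.327 = 10956 + 2735 = 13691
Net migration: Band 2 − 540 → 8568; Band 4 + 10 → 20447
Giving 8638 / 8568 / 12679 / 20447 / 17537 / 7909 / 13691.
Total after period 2: 8638 + 8568 + 12679 + 20447 + 17537 + 7909 + 13691 = 89469

89469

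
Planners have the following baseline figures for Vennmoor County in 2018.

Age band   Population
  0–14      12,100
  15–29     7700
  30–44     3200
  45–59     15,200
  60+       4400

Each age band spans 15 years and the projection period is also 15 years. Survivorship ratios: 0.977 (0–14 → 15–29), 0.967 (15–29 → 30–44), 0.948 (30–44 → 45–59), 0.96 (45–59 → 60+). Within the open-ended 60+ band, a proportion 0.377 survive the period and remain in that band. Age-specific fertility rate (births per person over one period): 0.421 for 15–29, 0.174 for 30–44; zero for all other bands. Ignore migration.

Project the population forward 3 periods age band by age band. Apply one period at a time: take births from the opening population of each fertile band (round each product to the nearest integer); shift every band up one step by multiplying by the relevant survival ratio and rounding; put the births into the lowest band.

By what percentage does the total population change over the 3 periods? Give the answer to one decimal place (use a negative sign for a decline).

Numbering the bands 1..5 from youngest to oldest:
[period 1]
Births: 7700 * 0.421 = 3242, 3200 * 0.174 = 557 ⇒ total 3799
Band 2: 12100 * 0.977 = 11822
Band 3: 7700 * 0.967 = 7446
Band 4: 3200 * 0.948 = 3034
Band 5: 15200 * 0.96 + 4400 * 0.377 = 14592 + 1659 = 16251
Population now: 0–14=3799, 15–29=11822, 30–44=7446, 45–59=3034, 60+=16251
[period 2]
Births: 11822 * 0.421 = 4977, 7446 * 0.174 = 1296 ⇒ total 6273
Band 2: 3799 * 0.977 = 3712
Band 3: 11822 * 0.967 = 11432
Band 4: 7446 * 0.948 = 7059
Band 5: 3034 * 0.96 + 16251 * 0.377 = 2913 + 6127 = 9040
Population now: 0–14=6273, 15–29=3712, 30–44=11432, 45–59=7059, 60+=9040
[period 3]
Births: 3712 * 0.421 = 1563, 11432 * 0.174 = 1989 ⇒ total 3552
Band 2: 6273 * 0.977 = 6129
Band 3: 3712 * 0.967 = 3590
Band 4: 11432 * 0.948 = 10838
Band 5: 7059 * 0.96 + 9040 * 0.377 = 6777 + 3408 = 10185
Population now: 0–14=3552, 15–29=6129, 30–44=3590, 45–59=10838, 60+=10185
Total: 42600 → 34294; change = -8306; percentage change = -19.5%

-19.5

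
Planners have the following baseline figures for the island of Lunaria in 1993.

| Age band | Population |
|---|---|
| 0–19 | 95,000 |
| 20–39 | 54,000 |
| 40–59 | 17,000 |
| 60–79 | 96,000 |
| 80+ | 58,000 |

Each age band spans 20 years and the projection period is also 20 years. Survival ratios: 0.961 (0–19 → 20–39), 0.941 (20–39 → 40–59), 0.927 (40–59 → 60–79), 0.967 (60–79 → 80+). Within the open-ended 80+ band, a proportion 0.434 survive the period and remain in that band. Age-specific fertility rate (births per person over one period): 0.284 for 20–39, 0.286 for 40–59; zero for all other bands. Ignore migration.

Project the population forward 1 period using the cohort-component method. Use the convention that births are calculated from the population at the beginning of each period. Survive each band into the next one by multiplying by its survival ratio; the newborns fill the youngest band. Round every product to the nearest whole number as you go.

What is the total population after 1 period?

296070

(Groups numbered youngest = 1 to oldest = 5.)
After projecting period 1:
Births: 54000 × 0.284 = 15336  |  17000 × 0.286 = 4862 → total 20198
Group 2: 95000 × 0.961 = 91295
Group 3: 54000 × 0.941 = 50814
Group 4: 17000 × 0.927 = 15759
Group 5: 96000 × 0.967 + 58000 × 0.434 = 92832 + 25172 = 118004
Population now: 0–19=20198, 20–39=91295, 40–59=50814, 60–79=15759, 80+=118004
Total after period 1: 20198 + 91295 + 50814 + 15759 + 118004 = 296070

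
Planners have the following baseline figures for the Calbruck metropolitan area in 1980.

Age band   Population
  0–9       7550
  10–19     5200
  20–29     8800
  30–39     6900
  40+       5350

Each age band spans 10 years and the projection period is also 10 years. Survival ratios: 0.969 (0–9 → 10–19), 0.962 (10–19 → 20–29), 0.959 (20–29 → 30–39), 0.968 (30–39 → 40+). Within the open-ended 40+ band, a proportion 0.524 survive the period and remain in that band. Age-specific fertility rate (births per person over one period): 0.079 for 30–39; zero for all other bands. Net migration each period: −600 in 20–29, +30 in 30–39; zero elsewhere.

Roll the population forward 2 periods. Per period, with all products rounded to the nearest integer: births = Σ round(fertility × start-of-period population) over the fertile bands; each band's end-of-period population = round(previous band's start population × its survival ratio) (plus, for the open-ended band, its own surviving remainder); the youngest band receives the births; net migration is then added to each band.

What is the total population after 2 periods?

25054

Period 1:
Births: 6900 * 0.079 = 545
10–19: 7550 * 0.969 = 7316
20–29: 5200 * 0.962 = 5002
30–39: 8800 * 0.959 = 8439
40+: 6900 * 0.968 + 5350 * 0.524 = 6679 + 2803 = 9482
Net migration: 20–29 − 600 → 4402; 30–39 + 30 → 8469
Population now: 0–9=545, 10–19=7316, 20–29=4402, 30–39=8469, 40+=9482
Period 2:
Births: 8469 * 0.079 = 669
10–19: 545 * 0.969 = 528
20–29: 7316 * 0.962 = 7038
30–39: 4402 * 0.959 = 4222
40+: 8469 * 0.968 + 9482 * 0.524 = 8198 + 4969 = 13167
Net migration: 20–29 − 600 → 6438; 30–39 + 30 → 4252
Population now: 0–9=669, 10–19=528, 20–29=6438, 30–39=4252, 40+=13167
Total after period 2: 669 + 528 + 6438 + 4252 + 13167 = 25054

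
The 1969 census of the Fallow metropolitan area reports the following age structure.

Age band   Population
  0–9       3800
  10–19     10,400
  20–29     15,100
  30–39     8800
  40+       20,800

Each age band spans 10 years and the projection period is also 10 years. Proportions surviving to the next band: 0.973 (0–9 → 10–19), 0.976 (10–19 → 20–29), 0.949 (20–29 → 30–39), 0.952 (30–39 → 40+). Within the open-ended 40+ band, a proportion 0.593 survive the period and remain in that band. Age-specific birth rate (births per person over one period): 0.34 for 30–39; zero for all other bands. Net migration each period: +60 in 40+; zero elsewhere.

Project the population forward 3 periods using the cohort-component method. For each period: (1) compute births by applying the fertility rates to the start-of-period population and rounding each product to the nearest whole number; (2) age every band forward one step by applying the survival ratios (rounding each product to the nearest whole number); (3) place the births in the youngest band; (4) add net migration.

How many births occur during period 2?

— Period 1 —
Births: 8800 × 0.34 = 2992
10–19: 3800 × 0.973 = 3697
20–29: 10400 × 0.976 = 10150
30–39: 15100 × 0.949 = 14330
40+: 8800 × 0.952 + 20800 × 0.593 = 8378 + 12334 = 20712
Net migration: 40+ + 60 → 20772
Giving 2992 / 3697 / 10150 / 14330 / 20772.
— Period 2 —
Births: 14330 × 0.34 = 4872
10–19: 2992 × 0.973 = 2911
20–29: 3697 × 0.976 = 3608
30–39: 10150 × 0.949 = 9632
40+: 14330 × 0.952 + 20772 × 0.593 = 13642 + 12318 = 25960
Net migration: 40+ + 60 → 26020
Giving 4872 / 2911 / 3608 / 9632 / 26020.

4872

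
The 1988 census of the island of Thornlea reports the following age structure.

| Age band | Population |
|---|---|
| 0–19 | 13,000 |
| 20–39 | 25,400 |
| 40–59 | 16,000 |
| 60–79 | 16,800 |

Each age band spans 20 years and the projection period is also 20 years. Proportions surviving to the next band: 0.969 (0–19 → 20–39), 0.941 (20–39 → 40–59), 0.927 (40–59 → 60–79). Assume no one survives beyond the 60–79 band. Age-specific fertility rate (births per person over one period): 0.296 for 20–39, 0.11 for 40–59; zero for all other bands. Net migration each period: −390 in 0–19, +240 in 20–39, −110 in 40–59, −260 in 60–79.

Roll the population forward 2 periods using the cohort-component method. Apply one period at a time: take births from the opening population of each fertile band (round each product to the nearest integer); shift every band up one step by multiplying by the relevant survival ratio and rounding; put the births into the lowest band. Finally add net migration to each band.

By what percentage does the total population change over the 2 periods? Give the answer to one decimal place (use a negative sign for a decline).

-31.7

After projecting period 1:
Births: 25400 * 0.296 = 7518  |  16000 * 0.11 = 1760 → total 9278
20–39: 13000 * 0.969 = 12597
40–59: 25400 * 0.941 = 23901
60–79: 16000 * 0.927 = 14832
Net migration: 0–19 − 390 → 8888; 20–39 + 240 → 12837; 40–59 − 110 → 23791; 60–79 − 260 → 14572
Population now: 0–19=8888, 20–39=12837, 40–59=23791, 60–79=14572
After projecting period 2:
Births: 12837 * 0.296 = 3800  |  23791 * 0.11 = 2617 → total 6417
20–39: 8888 * 0.969 = 8612
40–59: 12837 * 0.941 = 12080
60–79: 23791 * 0.927 = 22054
Net migration: 0–19 − 390 → 6027; 20–39 + 240 → 8852; 40–59 − 110 → 11970; 60–79 − 260 → 21794
Population now: 0–19=6027, 20–39=8852, 40–59=11970, 60–79=21794
Total: 71200 → 48643; change = -22557; percentage change = -31.7%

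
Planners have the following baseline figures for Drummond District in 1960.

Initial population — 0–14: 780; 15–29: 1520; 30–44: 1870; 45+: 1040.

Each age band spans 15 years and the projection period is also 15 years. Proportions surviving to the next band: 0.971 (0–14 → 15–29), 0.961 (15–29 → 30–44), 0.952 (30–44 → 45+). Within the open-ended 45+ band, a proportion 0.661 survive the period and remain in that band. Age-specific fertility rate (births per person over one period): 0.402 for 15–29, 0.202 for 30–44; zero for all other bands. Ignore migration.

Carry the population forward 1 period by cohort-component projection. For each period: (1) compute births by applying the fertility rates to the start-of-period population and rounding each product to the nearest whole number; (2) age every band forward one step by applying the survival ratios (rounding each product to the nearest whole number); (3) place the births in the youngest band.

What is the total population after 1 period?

5674

Period 1.
Births: 1520 × 0.402 = 611 ; 1870 × 0.202 = 378 ⇒ total 989
15–29: 780 × 0.971 = 757
30–44: 1520 × 0.961 = 1461
45+: 1870 × 0.952 + 1040 × 0.661 = 1780 + 687 = 2467
→ [989, 757, 1461, 2467]
Total after period 1: 989 + 757 + 1461 + 2467 = 5674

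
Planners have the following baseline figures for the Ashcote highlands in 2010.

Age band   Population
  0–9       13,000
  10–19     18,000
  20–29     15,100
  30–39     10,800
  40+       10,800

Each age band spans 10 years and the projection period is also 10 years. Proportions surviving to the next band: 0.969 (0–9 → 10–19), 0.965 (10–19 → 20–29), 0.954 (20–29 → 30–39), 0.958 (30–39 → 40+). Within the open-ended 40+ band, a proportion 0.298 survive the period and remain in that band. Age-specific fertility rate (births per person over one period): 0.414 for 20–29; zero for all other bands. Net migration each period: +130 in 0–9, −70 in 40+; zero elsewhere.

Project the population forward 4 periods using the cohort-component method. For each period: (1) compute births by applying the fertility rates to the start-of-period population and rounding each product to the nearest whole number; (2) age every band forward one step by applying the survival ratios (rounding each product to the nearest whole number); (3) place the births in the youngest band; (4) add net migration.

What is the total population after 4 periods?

After projecting period 1:
Births: 15100 × 0.414 = 6251
10–19: 13000 × 0.969 = 12597
20–29: 18000 × 0.965 = 17370
30–39: 15100 × 0.954 = 14405
40+: 10800 × 0.958 + 10800 × 0.298 = 10346 + 3218 = 13564
Net migration: 0–9 + 130 → 6381; 40+ − 70 → 13494
→ [6381, 12597, 17370, 14405, 13494]
After projecting period 2:
Births: 17370 × 0.414 = 7191
10–19: 6381 × 0.969 = 6183
20–29: 12597 × 0.965 = 12156
30–39: 17370 × 0.954 = 16571
40+: 14405 × 0.958 + 13494 × 0.298 = 13800 + 4021 = 17821
Net migration: 0–9 + 130 → 7321; 40+ − 70 → 17751
→ [7321, 6183, 12156, 16571, 17751]
After projecting period 3:
Births: 12156 × 0.414 = 5033
10–19: 7321 × 0.969 = 7094
20–29: 6183 × 0.965 = 5967
30–39: 12156 × 0.954 = 11597
40+: 16571 × 0.958 + 17751 × 0.298 = 15875 + 5290 = 21165
Net migration: 0–9 + 130 → 5163; 40+ − 70 → 21095
→ [5163, 7094, 5967, 11597, 21095]
After projecting period 4:
Births: 5967 × 0.414 = 2470
10–19: 5163 × 0.969 = 5003
20–29: 7094 × 0.965 = 6846
30–39: 5967 × 0.954 = 5693
40+: 11597 × 0.958 + 21095 × 0.298 = 11110 + 6286 = 17396
Net migration: 0–9 + 130 → 2600; 40+ − 70 → 17326
→ [2600, 5003, 6846, 5693, 17326]
Total after period 4: 2600 + 5003 + 6846 + 5693 + 17326 = 37468

37468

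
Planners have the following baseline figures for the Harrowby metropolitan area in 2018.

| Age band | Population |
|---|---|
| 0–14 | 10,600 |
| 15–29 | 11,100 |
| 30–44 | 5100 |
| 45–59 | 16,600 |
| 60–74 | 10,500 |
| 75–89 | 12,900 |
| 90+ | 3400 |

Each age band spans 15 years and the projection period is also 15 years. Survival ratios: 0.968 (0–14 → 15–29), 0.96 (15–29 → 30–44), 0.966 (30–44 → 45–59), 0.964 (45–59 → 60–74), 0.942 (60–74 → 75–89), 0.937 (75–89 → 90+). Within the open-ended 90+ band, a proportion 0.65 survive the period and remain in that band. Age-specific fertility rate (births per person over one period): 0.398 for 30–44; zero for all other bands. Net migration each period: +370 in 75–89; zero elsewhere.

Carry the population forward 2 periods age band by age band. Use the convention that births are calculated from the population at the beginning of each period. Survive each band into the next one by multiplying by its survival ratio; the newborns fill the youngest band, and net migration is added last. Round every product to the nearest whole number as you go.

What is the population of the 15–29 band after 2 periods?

1965

Let group 1 be 0–14 through group 7 = 90+.
[period 1]
Births: 5100 × 0.398 = 2030
Group 2: 10600 × 0.968 = 10261
Group 3: 11100 × 0.96 = 10656
Group 4: 5100 × 0.966 = 4927
Group 5: 16600 × 0.964 = 16002
Group 6: 10500 × 0.942 = 9891
Group 7: 12900 × 0.937 + 3400 × 0.65 = 12087 + 2210 = 14297
Net migration: Group 6 + 370 → 10261
Population now: 0–14=2030, 15–29=10261, 30–44=10656, 45–59=4927, 60–74=16002, 75–89=10261, 90+=14297
[period 2]
Births: 10656 × 0.398 = 4241
Group 2: 2030 × 0.968 = 1965
Group 3: 10261 × 0.96 = 9851
Group 4: 10656 × 0.966 = 10294
Group 5: 4927 × 0.964 = 4750
Group 6: 16002 × 0.942 = 15074
Group 7: 10261 × 0.937 + 14297 × 0.65 = 9615 + 9293 = 18908
Net migration: Group 6 + 370 → 15444
Population now: 0–14=4241, 15–29=1965, 30–44=9851, 45–59=10294, 60–74=4750, 75–89=15444, 90+=18908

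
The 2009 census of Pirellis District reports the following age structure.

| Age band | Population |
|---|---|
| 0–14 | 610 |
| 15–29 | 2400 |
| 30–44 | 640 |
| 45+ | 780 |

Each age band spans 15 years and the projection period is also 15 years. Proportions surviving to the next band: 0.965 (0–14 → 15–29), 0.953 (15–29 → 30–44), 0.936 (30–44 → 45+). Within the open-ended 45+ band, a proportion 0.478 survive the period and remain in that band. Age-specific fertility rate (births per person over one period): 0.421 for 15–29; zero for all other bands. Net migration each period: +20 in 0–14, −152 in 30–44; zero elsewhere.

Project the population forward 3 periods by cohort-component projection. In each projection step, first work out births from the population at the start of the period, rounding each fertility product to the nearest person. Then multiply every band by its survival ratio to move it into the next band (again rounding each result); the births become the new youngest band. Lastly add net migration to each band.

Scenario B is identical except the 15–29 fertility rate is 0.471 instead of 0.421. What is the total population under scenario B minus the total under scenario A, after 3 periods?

Let group 1 be 0–14 through group 4 = 45+.
Period 1.
Births: 2400 × 0.421 = 1010
Group 2: 610 × 0.965 = 589
Group 3: 2400 × 0.953 = 2287
Group 4: 640 × 0.936 + 780 × 0.478 = 599 + 373 = 972
Net migration: Group 1 + 20 → 1030; Group 3 − 152 → 2135
End of period: [1030, 589, 2135, 972]
Period 2.
Births: 589 × 0.421 = 248
Group 2: 1030 × 0.965 = 994
Group 3: 589 × 0.953 = 561
Group 4: 2135 × 0.936 + 972 × 0.478 = 1998 + 465 = 2463
Net migration: Group 1 + 20 → 268; Group 3 − 152 → 409
End of period: [268, 994, 409, 2463]
Period 3.
Births: 994 × 0.421 = 418
Group 2: 268 × 0.965 = 259
Group 3: 994 × 0.953 = 947
Group 4: 409 × 0.936 + 2463 × 0.478 = 383 + 1177 = 1560
Net migration: Group 1 + 20 → 438; Group 3 − 152 → 795
End of period: [438, 259, 795, 1560]
Scenario A total after 3 periods: 3052
Scenario B projection —
Period 1.
Births: 2400 × 0.471 = 1130
Group 2: 610 × 0.965 = 589
Group 3: 2400 × 0.953 = 2287
Group 4: 640 × 0.936 + 780 × 0.478 = 599 + 373 = 972
Net migration: Group 1 + 20 → 1150; Group 3 − 152 → 2135
End of period: [1150, 589, 2135, 972]
Period 2.
Births: 589 × 0.471 = 277
Group 2: 1150 × 0.965 = 1110
Group 3: 589 × 0.953 = 561
Group 4: 2135 × 0.936 + 972 × 0.478 = 1998 + 465 = 2463
Net migration: Group 1 + 20 → 297; Group 3 − 152 → 409
End of period: [297, 1110, 409, 2463]
Period 3.
Births: 1110 × 0.471 = 523
Group 2: 297 × 0.965 = 287
Group 3: 1110 × 0.953 = 1058
Group 4: 409 × 0.936 + 2463 × 0.478 = 383 + 1177 = 1560
Net migration: Group 1 + 20 → 543; Group 3 − 152 → 906
End of period: [543, 287, 906, 1560]
Scenario B total after 3 periods: 3296
Difference B − A = 3296 − 3052 = 244

244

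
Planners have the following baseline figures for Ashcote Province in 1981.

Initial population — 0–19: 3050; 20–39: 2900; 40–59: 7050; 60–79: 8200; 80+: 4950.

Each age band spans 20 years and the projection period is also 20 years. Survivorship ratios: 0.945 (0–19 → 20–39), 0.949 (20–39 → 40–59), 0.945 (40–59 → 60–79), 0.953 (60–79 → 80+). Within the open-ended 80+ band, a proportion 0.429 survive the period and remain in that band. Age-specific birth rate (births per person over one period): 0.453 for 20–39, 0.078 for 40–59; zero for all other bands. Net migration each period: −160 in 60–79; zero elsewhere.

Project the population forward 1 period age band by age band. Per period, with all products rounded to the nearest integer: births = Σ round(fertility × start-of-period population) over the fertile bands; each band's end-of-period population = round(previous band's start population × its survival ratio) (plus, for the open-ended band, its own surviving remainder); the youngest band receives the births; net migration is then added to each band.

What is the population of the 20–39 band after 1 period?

2882

Numbering the groups 1..5 from youngest to oldest:
— Period 1 —
Births: 2900 × 0.453 = 1314, 7050 × 0.078 = 550 — total 1864
Group 2: 3050 × 0.945 = 2882
Group 3: 2900 × 0.949 = 2752
Group 4: 7050 × 0.945 = 6662
Group 5: 8200 × 0.953 + 4950 × 0.429 = 7815 + 2124 = 9939
Net migration: Group 4 − 160 → 6502
End of period: [1864, 2882, 2752, 6502, 9939]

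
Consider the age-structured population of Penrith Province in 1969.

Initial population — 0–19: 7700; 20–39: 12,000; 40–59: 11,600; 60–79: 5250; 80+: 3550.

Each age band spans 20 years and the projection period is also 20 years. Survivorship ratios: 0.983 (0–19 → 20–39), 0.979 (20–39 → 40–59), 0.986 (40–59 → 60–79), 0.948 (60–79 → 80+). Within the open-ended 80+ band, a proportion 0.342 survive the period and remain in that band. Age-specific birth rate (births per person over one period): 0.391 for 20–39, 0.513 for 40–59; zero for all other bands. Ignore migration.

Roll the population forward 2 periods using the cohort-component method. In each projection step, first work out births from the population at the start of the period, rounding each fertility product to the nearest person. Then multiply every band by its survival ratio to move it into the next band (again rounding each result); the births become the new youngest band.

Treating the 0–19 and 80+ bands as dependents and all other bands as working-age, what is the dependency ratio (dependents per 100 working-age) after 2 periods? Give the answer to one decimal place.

74.5

Numbering the bands 1..5 from youngest to oldest:
Period 1:
Births: 12000 × 0.391 = 4692, 11600 × 0.513 = 5951 → 10643
Band 2: 7700 × 0.983 = 7569
Band 3: 12000 × 0.979 = 11748
Band 4: 11600 × 0.986 = 11438
Band 5: 5250 × 0.948 + 3550 × 0.342 = 4977 + 1214 = 6191
Population now: 0–19=10643, 20–39=7569, 40–59=11748, 60–79=11438, 80+=6191
Period 2:
Births: 7569 × 0.391 = 2959, 11748 × 0.513 = 6027 → 8986
Band 2: 10643 × 0.983 = 10462
Band 3: 7569 × 0.979 = 7410
Band 4: 11748 × 0.986 = 11584
Band 5: 11438 × 0.948 + 6191 × 0.342 = 10843 + 2117 = 12960
Population now: 0–19=8986, 20–39=10462, 40–59=7410, 60–79=11584, 80+=12960
Dependents (band 0–19 + band 80+) = 8986 + 12960 = 21946; working-age = 29456; ratio = 21946/29456 × 100 = 74.5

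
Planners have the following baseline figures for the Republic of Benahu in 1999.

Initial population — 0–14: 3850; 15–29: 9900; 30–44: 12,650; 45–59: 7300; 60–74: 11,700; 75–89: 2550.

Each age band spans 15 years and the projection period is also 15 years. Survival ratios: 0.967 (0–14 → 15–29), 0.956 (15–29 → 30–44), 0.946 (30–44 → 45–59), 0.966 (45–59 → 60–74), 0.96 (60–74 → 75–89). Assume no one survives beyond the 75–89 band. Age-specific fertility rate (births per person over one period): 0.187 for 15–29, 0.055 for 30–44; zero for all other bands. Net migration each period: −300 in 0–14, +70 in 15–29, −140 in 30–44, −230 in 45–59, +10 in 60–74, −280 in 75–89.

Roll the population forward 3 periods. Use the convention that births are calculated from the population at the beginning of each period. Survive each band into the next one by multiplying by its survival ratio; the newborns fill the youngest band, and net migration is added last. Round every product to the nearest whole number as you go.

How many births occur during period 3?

Call the bands 1 to 6, youngest first.
Period 1:
Births: 9900 × 0.187 = 1851  |  12650 × 0.055 = 696 ⇒ total 2547
Band 2: 3850 × 0.967 = 3723
Band 3: 9900 × 0.956 = 9464
Band 4: 12650 × 0.946 = 11967
Band 5: 7300 × 0.966 = 7052
Band 6: 11700 × 0.96 = 11232
Net migration: Band 1 − 300 → 2247; Band 2 + 70 → 3793; Band 3 − 140 → 9324; Band 4 − 230 → 11737; Band 5 + 10 → 7062; Band 6 − 280 → 10952
→ [2247, 3793, 9324, 11737, 7062, 10952]
Period 2:
Births: 3793 × 0.187 = 709  |  9324 × 0.055 = 513 ⇒ total 1222
Band 2: 2247 × 0.967 = 2173
Band 3: 3793 × 0.956 = 3626
Band 4: 9324 × 0.946 = 8821
Band 5: 11737 × 0.966 = 11338
Band 6: 7062 × 0.96 = 6780
Net migration: Band 1 − 300 → 922; Band 2 + 70 → 2243; Band 3 − 140 → 3486; Band 4 − 230 → 8591; Band 5 + 10 → 11348; Band 6 − 280 → 6500
→ [922, 2243, 3486, 8591, 11348, 6500]
Period 3:
Births: 2243 × 0.187 = 419  |  3486 × 0.055 = 192 ⇒ total 611
Band 2: 922 × 0.967 = 892
Band 3: 2243 × 0.956 = 2144
Band 4: 3486 × 0.946 = 3298
Band 5: 8591 × 0.966 = 8299
Band 6: 11348 × 0.96 = 10894
Net migration: Band 1 − 300 → 311; Band 2 + 70 → 962; Band 3 − 140 → 2004; Band 4 − 230 → 3068; Band 5 + 10 → 8309; Band 6 − 280 → 10614
→ [311, 962, 2004, 3068, 8309, 10614]

611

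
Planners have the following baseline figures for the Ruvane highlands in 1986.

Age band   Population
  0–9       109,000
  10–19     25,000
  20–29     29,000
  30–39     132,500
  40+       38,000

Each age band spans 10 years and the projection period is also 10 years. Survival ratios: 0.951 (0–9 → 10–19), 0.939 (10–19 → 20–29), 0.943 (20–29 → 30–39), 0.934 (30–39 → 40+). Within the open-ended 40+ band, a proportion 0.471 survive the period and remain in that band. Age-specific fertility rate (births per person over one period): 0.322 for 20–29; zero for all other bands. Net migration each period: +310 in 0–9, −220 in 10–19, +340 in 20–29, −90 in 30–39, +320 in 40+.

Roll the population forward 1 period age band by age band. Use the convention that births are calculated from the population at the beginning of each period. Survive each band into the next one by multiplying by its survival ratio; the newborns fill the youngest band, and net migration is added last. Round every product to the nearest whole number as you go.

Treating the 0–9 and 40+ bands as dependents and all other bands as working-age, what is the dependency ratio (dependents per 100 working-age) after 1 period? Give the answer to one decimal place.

98.1

[period 1]
Births: 29000 × 0.322 = 9338
10–19: 109000 × 0.951 = 103659
20–29: 25000 × 0.939 = 23475
30–39: 29000 × 0.943 = 27347
40+: 132500 × 0.934 + 38000 × 0.471 = 123755 + 17898 = 141653
Net migration: 0–9 + 310 → 9648; 10–19 − 220 → 103439; 20–29 + 340 → 23815; 30–39 − 90 → 27257; 40+ + 320 → 141973
End of period: [9648, 103439, 23815, 27257, 141973]
Dependents (band 0–9 + band 40+) = 9648 + 141973 = 151621; working-age = 154511; ratio = 151621/154511 × 100 = 98.1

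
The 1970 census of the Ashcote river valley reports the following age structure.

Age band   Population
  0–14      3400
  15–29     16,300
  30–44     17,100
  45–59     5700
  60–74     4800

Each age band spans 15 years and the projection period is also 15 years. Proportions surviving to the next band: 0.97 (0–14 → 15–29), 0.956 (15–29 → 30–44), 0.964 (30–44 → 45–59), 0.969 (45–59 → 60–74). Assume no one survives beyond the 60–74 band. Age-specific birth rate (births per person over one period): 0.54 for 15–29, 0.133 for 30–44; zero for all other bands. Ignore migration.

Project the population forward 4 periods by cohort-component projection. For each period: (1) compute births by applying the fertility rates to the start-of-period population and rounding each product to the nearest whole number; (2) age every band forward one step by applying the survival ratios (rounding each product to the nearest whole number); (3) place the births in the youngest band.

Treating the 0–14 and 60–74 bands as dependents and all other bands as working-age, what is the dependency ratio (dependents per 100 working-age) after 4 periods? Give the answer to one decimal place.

After projecting period 1:
Births: 16300 × 0.54 = 8802  |  17100 × 0.133 = 2274 → total 11076
15–29: 3400 × 0.97 = 3298
30–44: 16300 × 0.956 = 15583
45–59: 17100 × 0.964 = 16484
60–74: 5700 × 0.969 = 5523
End of period: [11076, 3298, 15583, 16484, 5523]
After projecting period 2:
Births: 3298 × 0.54 = 1781  |  15583 × 0.133 = 2073 → total 3854
15–29: 11076 × 0.97 = 10744
30–44: 3298 × 0.956 = 3153
45–59: 15583 × 0.964 = 15022
60–74: 16484 × 0.969 = 15973
End of period: [3854, 10744, 3153, 15022, 15973]
After projecting period 3:
Births: 10744 × 0.54 = 5802  |  3153 × 0.133 = 419 → total 6221
15–29: 3854 × 0.97 = 3738
30–44: 10744 × 0.956 = 10271
45–59: 3153 × 0.964 = 3039
60–74: 15022 × 0.969 = 14556
End of period: [6221, 3738, 10271, 3039, 14556]
After projecting period 4:
Births: 3738 × 0.54 = 2019  |  10271 × 0.133 = 1366 → total 3385
15–29: 6221 × 0.97 = 6034
30–44: 3738 × 0.956 = 3574
45–59: 10271 × 0.964 = 9901
60–74: 3039 × 0.969 = 2945
End of period: [3385, 6034, 3574, 9901, 2945]
Dependents (band 0–14 + band 60–74) = 3385 + 2945 = 6330; working-age = 19509; ratio = 6330/19509 × 100 = 32.4

32.4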